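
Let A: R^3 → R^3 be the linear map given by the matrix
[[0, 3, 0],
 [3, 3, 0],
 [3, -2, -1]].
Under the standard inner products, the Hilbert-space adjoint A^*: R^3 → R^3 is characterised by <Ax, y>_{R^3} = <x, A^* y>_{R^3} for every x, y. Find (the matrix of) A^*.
A^* = A^T =
[[0, 3, 3],
 [3, 3, -2],
 [0, 0, -1]]

For real matrices with standard dot products, the defining identity <Ax, y> = <x, A^* y> gives (Ax)^T y = x^T (A^*) y, i.e. x^T A^T y = x^T (A^*) y. Since this holds for all x, y, we must have A^* = A^T. Therefore
A^* =
[[0, 3, 3],
 [3, 3, -2],
 [0, 0, -1]].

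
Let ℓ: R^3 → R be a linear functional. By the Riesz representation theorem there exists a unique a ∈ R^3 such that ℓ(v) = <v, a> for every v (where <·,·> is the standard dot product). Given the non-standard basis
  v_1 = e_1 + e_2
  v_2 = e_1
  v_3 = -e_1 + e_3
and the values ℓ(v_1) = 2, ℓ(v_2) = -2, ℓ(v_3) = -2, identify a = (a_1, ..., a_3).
a = (-2, 4, -4)

Write a = (a_1, ..., a_3) in the standard basis. For each basis vector v_i, ℓ(v_i) = <v_i, a> is a linear equation in the a_j's. Collect the n equations into a matrix system V a = ℓ, where row i of V is v_i (expressed in the standard basis). Since V is invertible (lower-triangular with 1s on the diagonal, up to permutation), solve by back-substitution:
  V =
[[1, 1, 0],
 [1, 0, 0],
 [-1, 0, 1]]
  V a = (2, -2, -2)
Solving gives a = (-2, 4, -4).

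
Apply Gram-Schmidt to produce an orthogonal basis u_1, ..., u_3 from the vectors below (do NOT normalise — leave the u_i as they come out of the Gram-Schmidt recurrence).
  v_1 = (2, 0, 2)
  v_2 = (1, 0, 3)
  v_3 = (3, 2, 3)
Orthogonal basis:
  u_1 = (2, 0, 2)
  u_2 = (-1, 0, 1)
  u_3 = (0, 2, 0)

Apply the Gram-Schmidt recurrence
  u_1 = v_1
  u_i = v_i − Σ_{j<i} ((v_i · u_j) / (u_j · u_j)) · u_j.

Step by step this gives:
  u_1 = (2, 0, 2)
  u_2 = (-1, 0, 1)
  u_3 = (0, 2, 0)

Orthogonality check:
  u_2 · u_1 = 0 (should be 0)
  u_3 · u_1 = 0 (should be 0)
  u_3 · u_2 = 0 (should be 0)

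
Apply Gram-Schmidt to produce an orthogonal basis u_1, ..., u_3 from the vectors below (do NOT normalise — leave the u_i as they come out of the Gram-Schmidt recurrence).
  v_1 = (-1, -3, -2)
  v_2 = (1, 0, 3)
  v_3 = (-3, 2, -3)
Orthogonal basis:
  u_1 = (-1, -3, -2)
  u_2 = (1/2, -3/2, 2)
  u_3 = (-180/91, 20/91, 60/91)

Apply the Gram-Schmidt recurrence
  u_1 = v_1
  u_i = v_i − Σ_{j<i} ((v_i · u_j) / (u_j · u_j)) · u_j.

Step by step this gives:
  u_1 = (-1, -3, -2)
  u_2 = (1/2, -3/2, 2)
  u_3 = (-180/91, 20/91, 60/91)

Orthogonality check:
  u_2 · u_1 = 0 (should be 0)
  u_3 · u_1 = 0 (should be 0)
  u_3 · u_2 = 0 (should be 0)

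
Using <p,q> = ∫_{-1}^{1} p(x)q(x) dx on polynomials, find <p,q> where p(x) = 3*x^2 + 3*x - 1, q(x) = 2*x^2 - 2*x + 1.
<p,q> = -44/15

Expand the product: p(x)·q(x) = 6*x^4 - 5*x^2 + 5*x - 1.
∫_{-1}^{1} of each monomial x^k gives [2/(k+1) if k even, 0 if k odd]. Integrating term-by-term (or equivalently evaluating the antiderivative F(x) = 6*x^5/5 - 5*x^3/3 + 5*x^2/2 - x at the endpoints):
  F(1) − F(−1) = 31/30 − (119/30) = -44/15.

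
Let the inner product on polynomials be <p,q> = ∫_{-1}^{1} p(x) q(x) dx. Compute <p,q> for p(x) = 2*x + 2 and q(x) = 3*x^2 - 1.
<p,q> = 0

Expand the product: p(x)·q(x) = 6*x^3 + 6*x^2 - 2*x - 2.
∫_{-1}^{1} of each monomial x^k gives [2/(k+1) if k even, 0 if k odd]. Integrating term-by-term (or equivalently evaluating the antiderivative F(x) = 3*x^4/2 + 2*x^3 - x^2 - 2*x at the endpoints):
  F(1) − F(−1) = 1/2 − (1/2) = 0.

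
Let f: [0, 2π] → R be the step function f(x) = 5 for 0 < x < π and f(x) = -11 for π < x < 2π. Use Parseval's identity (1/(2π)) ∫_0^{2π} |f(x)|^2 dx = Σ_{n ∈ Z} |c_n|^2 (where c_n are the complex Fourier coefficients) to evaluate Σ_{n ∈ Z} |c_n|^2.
Σ |c_n|^2 = 73

Parseval equates the L^2 energy of f (normalised by 1/(2π)) with the ℓ^2 sum of its Fourier coefficients: (1/(2π)) ∫_0^{2π} |f|^2 = Σ |c_n|^2.
Compute the left side: (1/(2π)) [∫_0^π 5^2 dx + ∫_π^{2π} (-11)^2 dx] = (1/(2π)) · (25π + 121π) = (25 + 121)/2 = 73.
So Σ_{n ∈ Z} |c_n|^2 = 73.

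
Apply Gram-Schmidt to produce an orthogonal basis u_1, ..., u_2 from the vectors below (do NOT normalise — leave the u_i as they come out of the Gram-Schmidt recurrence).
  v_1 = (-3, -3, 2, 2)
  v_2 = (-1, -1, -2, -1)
Orthogonal basis:
  u_1 = (-3, -3, 2, 2)
  u_2 = (-1, -1, -2, -1)

Apply the Gram-Schmidt recurrence
  u_1 = v_1
  u_i = v_i − Σ_{j<i} ((v_i · u_j) / (u_j · u_j)) · u_j.

Step by step this gives:
  u_1 = (-3, -3, 2, 2)
  u_2 = (-1, -1, -2, -1)

Orthogonality check:
  u_2 · u_1 = 0 (should be 0)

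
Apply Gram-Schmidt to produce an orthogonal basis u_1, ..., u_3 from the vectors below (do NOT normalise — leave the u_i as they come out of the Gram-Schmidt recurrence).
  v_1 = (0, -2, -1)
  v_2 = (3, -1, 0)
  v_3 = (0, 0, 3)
Orthogonal basis:
  u_1 = (0, -2, -1)
  u_2 = (3, -1/5, 2/5)
  u_3 = (-9/23, -27/23, 54/23)

Apply the Gram-Schmidt recurrence
  u_1 = v_1
  u_i = v_i − Σ_{j<i} ((v_i · u_j) / (u_j · u_j)) · u_j.

Step by step this gives:
  u_1 = (0, -2, -1)
  u_2 = (3, -1/5, 2/5)
  u_3 = (-9/23, -27/23, 54/23)

Orthogonality check:
  u_2 · u_1 = 0 (should be 0)
  u_3 · u_1 = 0 (should be 0)
  u_3 · u_2 = 0 (should be 0)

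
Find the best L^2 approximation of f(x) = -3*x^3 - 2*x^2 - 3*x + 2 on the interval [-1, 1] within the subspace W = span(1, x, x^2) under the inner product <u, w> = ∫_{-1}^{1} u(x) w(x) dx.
g(x) = -2*x^2 - 24*x/5 + 2

The best approximation g ∈ W is the orthogonal projection of f onto W. Writing g = a_0 + a_1 x + a_2 x^2, the coefficients solve the normal equations G · a = b where
  G_{ij} = <φ_i, φ_j> and b_i = <f, φ_i>, with φ_0 = 1, φ_1 = x, φ_2 = x^2.
G =
  [2, 0, 2/3]
  [0, 2/3, 0]
  [2/3, 0, 2/5],
b = (8/3, -16/5, 8/15).
Solving gives a_0 = 2, a_1 = -24/5, a_2 = -2, so
  g(x) = -2*x^2 - 24*x/5 + 2.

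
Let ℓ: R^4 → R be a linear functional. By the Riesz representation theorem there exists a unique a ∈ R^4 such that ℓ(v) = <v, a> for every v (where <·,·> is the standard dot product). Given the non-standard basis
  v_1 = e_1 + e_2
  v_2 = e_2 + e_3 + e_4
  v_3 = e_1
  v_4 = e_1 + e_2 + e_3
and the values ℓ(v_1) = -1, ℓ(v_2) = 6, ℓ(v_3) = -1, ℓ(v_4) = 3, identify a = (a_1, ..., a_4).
a = (-1, 0, 4, 2)

Write a = (a_1, ..., a_4) in the standard basis. For each basis vector v_i, ℓ(v_i) = <v_i, a> is a linear equation in the a_j's. Collect the n equations into a matrix system V a = ℓ, where row i of V is v_i (expressed in the standard basis). Since V is invertible (lower-triangular with 1s on the diagonal, up to permutation), solve by back-substitution:
  V =
[[1, 1, 0, 0],
 [0, 1, 1, 1],
 [1, 0, 0, 0],
 [1, 1, 1, 0]]
  V a = (-1, 6, -1, 3)
Solving gives a = (-1, 0, 4, 2).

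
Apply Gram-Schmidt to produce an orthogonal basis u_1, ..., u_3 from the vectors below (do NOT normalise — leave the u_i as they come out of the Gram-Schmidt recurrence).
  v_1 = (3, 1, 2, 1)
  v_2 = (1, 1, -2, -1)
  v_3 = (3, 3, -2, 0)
Orthogonal basis:
  u_1 = (3, 1, 2, 1)
  u_2 = (6/5, 16/15, -28/15, -14/15)
  u_3 = (-11/26, 11/13, -3/13, 23/26)

Apply the Gram-Schmidt recurrence
  u_1 = v_1
  u_i = v_i − Σ_{j<i} ((v_i · u_j) / (u_j · u_j)) · u_j.

Step by step this gives:
  u_1 = (3, 1, 2, 1)
  u_2 = (6/5, 16/15, -28/15, -14/15)
  u_3 = (-11/26, 11/13, -3/13, 23/26)

Orthogonality check:
  u_2 · u_1 = 0 (should be 0)
  u_3 · u_1 = 0 (should be 0)
  u_3 · u_2 = 0 (should be 0)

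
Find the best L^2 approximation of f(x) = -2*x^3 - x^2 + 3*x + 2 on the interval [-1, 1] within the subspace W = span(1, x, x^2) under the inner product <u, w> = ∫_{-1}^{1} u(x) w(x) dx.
g(x) = -x^2 + 9*x/5 + 2

The best approximation g ∈ W is the orthogonal projection of f onto W. Writing g = a_0 + a_1 x + a_2 x^2, the coefficients solve the normal equations G · a = b where
  G_{ij} = <φ_i, φ_j> and b_i = <f, φ_i>, with φ_0 = 1, φ_1 = x, φ_2 = x^2.
G =
  [2, 0, 2/3]
  [0, 2/3, 0]
  [2/3, 0, 2/5],
b = (10/3, 6/5, 14/15).
Solving gives a_0 = 2, a_1 = 9/5, a_2 = -1, so
  g(x) = -x^2 + 9*x/5 + 2.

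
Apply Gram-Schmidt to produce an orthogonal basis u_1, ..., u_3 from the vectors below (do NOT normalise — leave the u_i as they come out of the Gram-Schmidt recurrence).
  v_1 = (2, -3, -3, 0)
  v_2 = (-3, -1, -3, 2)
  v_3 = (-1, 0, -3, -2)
Orthogonal basis:
  u_1 = (2, -3, -3, 0)
  u_2 = (-39/11, -2/11, -24/11, 2)
  u_3 = (-147/235, 473/470, -669/470, -604/235)

Apply the Gram-Schmidt recurrence
  u_1 = v_1
  u_i = v_i − Σ_{j<i} ((v_i · u_j) / (u_j · u_j)) · u_j.

Step by step this gives:
  u_1 = (2, -3, -3, 0)
  u_2 = (-39/11, -2/11, -24/11, 2)
  u_3 = (-147/235, 473/470, -669/470, -604/235)

Orthogonality check:
  u_2 · u_1 = 0 (should be 0)
  u_3 · u_1 = 0 (should be 0)
  u_3 · u_2 = 0 (should be 0)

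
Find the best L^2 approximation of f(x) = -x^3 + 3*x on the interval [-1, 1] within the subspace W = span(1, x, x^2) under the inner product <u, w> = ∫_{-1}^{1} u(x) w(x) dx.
g(x) = 12*x/5

The best approximation g ∈ W is the orthogonal projection of f onto W. Writing g = a_0 + a_1 x + a_2 x^2, the coefficients solve the normal equations G · a = b where
  G_{ij} = <φ_i, φ_j> and b_i = <f, φ_i>, with φ_0 = 1, φ_1 = x, φ_2 = x^2.
G =
  [2, 0, 2/3]
  [0, 2/3, 0]
  [2/3, 0, 2/5],
b = (0, 8/5, 0).
Solving gives a_0 = 0, a_1 = 12/5, a_2 = 0, so
  g(x) = 12*x/5.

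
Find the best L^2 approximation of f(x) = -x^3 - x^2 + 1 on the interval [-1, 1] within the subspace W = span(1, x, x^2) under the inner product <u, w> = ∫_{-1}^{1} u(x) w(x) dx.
g(x) = -x^2 - 3*x/5 + 1

The best approximation g ∈ W is the orthogonal projection of f onto W. Writing g = a_0 + a_1 x + a_2 x^2, the coefficients solve the normal equations G · a = b where
  G_{ij} = <φ_i, φ_j> and b_i = <f, φ_i>, with φ_0 = 1, φ_1 = x, φ_2 = x^2.
G =
  [2, 0, 2/3]
  [0, 2/3, 0]
  [2/3, 0, 2/5],
b = (4/3, -2/5, 4/15).
Solving gives a_0 = 1, a_1 = -3/5, a_2 = -1, so
  g(x) = -x^2 - 3*x/5 + 1.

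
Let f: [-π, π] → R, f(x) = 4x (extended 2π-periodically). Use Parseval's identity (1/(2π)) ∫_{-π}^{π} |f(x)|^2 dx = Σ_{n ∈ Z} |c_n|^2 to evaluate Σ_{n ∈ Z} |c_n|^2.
Σ |c_n|^2 = 16π^2/3

Expand and integrate term by term over [-π, π]:
  ∫ (4x)^2 dx = 16·(2π^3/3); ∫ 2·4·(0)·x dx = 0 (odd integrand); ∫ 0^2 dx = 0·2π.
So (1/(2π)) ∫_{-π}^{π} (4x)^2 dx = 16π^2/3 + 0 = 16π^2/3.
Parseval ⇒ Σ |c_n|^2 = 16π^2/3.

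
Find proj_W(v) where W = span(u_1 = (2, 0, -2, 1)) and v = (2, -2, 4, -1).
proj_W(v) = (-10/9, 0, 10/9, -5/9)

Set up U = [u_1 | ... | u_1] ∈ R^(4×1). The projector onto W = col(U) is P = U (U^T U)^(-1) U^T.
Compute U^T U =
  [9],
and U^T v = (-5).
Solve U^T U · c = U^T v for the coefficients: c = (-5/9). The projection is proj_W(v) = U c.
Check: (v - proj_W(v)) · u_1 = 0  (should be 0).
Result: proj_W(v) = (-10/9, 0, 10/9, -5/9).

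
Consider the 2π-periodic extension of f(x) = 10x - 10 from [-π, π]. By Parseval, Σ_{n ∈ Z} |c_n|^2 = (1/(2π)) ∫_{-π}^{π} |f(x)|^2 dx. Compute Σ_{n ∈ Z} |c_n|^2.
Σ |c_n|^2 = 100π^2/3 + 100

Expand and integrate term by term over [-π, π]:
  ∫ (10x)^2 dx = 100·(2π^3/3); ∫ 2·10·(-10)·x dx = 0 (odd integrand); ∫ (-10)^2 dx = 100·2π.
So (1/(2π)) ∫_{-π}^{π} (10x - 10)^2 dx = 100π^2/3 + 100 = 100π^2/3 + 100.
Parseval ⇒ Σ |c_n|^2 = 100π^2/3 + 100.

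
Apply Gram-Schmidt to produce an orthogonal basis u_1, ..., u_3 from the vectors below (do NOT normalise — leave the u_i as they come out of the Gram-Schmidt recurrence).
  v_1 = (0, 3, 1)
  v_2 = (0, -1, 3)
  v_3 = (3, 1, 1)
Orthogonal basis:
  u_1 = (0, 3, 1)
  u_2 = (0, -1, 3)
  u_3 = (3, 0, 0)

Apply the Gram-Schmidt recurrence
  u_1 = v_1
  u_i = v_i − Σ_{j<i} ((v_i · u_j) / (u_j · u_j)) · u_j.

Step by step this gives:
  u_1 = (0, 3, 1)
  u_2 = (0, -1, 3)
  u_3 = (3, 0, 0)

Orthogonality check:
  u_2 · u_1 = 0 (should be 0)
  u_3 · u_1 = 0 (should be 0)
  u_3 · u_2 = 0 (should be 0)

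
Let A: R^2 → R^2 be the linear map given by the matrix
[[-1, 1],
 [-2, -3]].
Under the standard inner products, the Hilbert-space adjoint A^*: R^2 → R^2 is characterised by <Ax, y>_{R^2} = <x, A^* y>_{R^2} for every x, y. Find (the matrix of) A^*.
A^* = A^T =
[[-1, -2],
 [1, -3]]

For real matrices with standard dot products, the defining identity <Ax, y> = <x, A^* y> gives (Ax)^T y = x^T (A^*) y, i.e. x^T A^T y = x^T (A^*) y. Since this holds for all x, y, we must have A^* = A^T. Therefore
A^* =
[[-1, -2],
 [1, -3]].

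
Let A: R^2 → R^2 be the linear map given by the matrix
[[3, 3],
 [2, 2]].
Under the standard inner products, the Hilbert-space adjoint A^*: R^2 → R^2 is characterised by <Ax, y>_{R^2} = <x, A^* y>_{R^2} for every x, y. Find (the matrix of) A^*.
A^* = A^T =
[[3, 2],
 [3, 2]]

For real matrices with standard dot products, the defining identity <Ax, y> = <x, A^* y> gives (Ax)^T y = x^T (A^*) y, i.e. x^T A^T y = x^T (A^*) y. Since this holds for all x, y, we must have A^* = A^T. Therefore
A^* =
[[3, 2],
 [3, 2]].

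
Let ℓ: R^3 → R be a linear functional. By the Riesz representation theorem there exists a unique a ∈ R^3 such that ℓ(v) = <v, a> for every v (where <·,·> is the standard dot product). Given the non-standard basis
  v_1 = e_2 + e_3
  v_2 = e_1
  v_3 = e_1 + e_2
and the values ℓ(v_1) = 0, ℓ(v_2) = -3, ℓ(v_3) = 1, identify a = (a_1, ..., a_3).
a = (-3, 4, -4)

Write a = (a_1, ..., a_3) in the standard basis. For each basis vector v_i, ℓ(v_i) = <v_i, a> is a linear equation in the a_j's. Collect the n equations into a matrix system V a = ℓ, where row i of V is v_i (expressed in the standard basis). Since V is invertible (lower-triangular with 1s on the diagonal, up to permutation), solve by back-substitution:
  V =
[[0, 1, 1],
 [1, 0, 0],
 [1, 1, 0]]
  V a = (0, -3, 1)
Solving gives a = (-3, 4, -4).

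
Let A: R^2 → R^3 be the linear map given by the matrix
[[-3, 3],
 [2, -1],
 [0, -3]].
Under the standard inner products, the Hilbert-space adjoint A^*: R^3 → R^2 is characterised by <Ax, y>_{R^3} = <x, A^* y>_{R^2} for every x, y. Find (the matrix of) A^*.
A^* = A^T =
[[-3, 2, 0],
 [3, -1, -3]]

For real matrices with standard dot products, the defining identity <Ax, y> = <x, A^* y> gives (Ax)^T y = x^T (A^*) y, i.e. x^T A^T y = x^T (A^*) y. Since this holds for all x, y, we must have A^* = A^T. Therefore
A^* =
[[-3, 2, 0],
 [3, -1, -3]].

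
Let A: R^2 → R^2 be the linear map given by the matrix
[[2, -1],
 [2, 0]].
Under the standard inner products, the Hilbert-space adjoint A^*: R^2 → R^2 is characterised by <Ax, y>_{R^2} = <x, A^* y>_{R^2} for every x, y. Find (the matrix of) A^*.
A^* = A^T =
[[2, 2],
 [-1, 0]]

For real matrices with standard dot products, the defining identity <Ax, y> = <x, A^* y> gives (Ax)^T y = x^T (A^*) y, i.e. x^T A^T y = x^T (A^*) y. Since this holds for all x, y, we must have A^* = A^T. Therefore
A^* =
[[2, 2],
 [-1, 0]].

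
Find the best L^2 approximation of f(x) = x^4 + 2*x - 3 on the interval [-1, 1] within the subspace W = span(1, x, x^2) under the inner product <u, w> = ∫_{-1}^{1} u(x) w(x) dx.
g(x) = 6*x^2/7 + 2*x - 108/35

The best approximation g ∈ W is the orthogonal projection of f onto W. Writing g = a_0 + a_1 x + a_2 x^2, the coefficients solve the normal equations G · a = b where
  G_{ij} = <φ_i, φ_j> and b_i = <f, φ_i>, with φ_0 = 1, φ_1 = x, φ_2 = x^2.
G =
  [2, 0, 2/3]
  [0, 2/3, 0]
  [2/3, 0, 2/5],
b = (-28/5, 4/3, -12/7).
Solving gives a_0 = -108/35, a_1 = 2, a_2 = 6/7, so
  g(x) = 6*x^2/7 + 2*x - 108/35.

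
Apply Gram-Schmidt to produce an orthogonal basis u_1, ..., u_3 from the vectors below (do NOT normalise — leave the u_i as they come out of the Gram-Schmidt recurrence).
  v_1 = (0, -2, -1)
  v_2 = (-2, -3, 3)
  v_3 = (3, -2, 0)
Orthogonal basis:
  u_1 = (0, -2, -1)
  u_2 = (-2, -9/5, 18/5)
  u_3 = (279/101, -62/101, 124/101)

Apply the Gram-Schmidt recurrence
  u_1 = v_1
  u_i = v_i − Σ_{j<i} ((v_i · u_j) / (u_j · u_j)) · u_j.

Step by step this gives:
  u_1 = (0, -2, -1)
  u_2 = (-2, -9/5, 18/5)
  u_3 = (279/101, -62/101, 124/101)

Orthogonality check:
  u_2 · u_1 = 0 (should be 0)
  u_3 · u_1 = 0 (should be 0)
  u_3 · u_2 = 0 (should be 0)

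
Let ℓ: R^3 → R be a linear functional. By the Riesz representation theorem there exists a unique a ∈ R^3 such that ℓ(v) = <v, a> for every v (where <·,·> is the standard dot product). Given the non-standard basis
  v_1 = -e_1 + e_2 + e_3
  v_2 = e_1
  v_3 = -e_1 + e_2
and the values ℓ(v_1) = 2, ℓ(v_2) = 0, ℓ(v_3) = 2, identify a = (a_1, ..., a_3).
a = (0, 2, 0)

Write a = (a_1, ..., a_3) in the standard basis. For each basis vector v_i, ℓ(v_i) = <v_i, a> is a linear equation in the a_j's. Collect the n equations into a matrix system V a = ℓ, where row i of V is v_i (expressed in the standard basis). Since V is invertible (lower-triangular with 1s on the diagonal, up to permutation), solve by back-substitution:
  V =
[[-1, 1, 1],
 [1, 0, 0],
 [-1, 1, 0]]
  V a = (2, 0, 2)
Solving gives a = (0, 2, 0).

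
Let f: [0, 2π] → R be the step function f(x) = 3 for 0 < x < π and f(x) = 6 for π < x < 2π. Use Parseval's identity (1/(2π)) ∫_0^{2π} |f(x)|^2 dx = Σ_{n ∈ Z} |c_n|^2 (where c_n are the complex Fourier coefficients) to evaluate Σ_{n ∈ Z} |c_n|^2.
Σ |c_n|^2 = 45/2

Parseval equates the L^2 energy of f (normalised by 1/(2π)) with the ℓ^2 sum of its Fourier coefficients: (1/(2π)) ∫_0^{2π} |f|^2 = Σ |c_n|^2.
Compute the left side: (1/(2π)) [∫_0^π 3^2 dx + ∫_π^{2π} 6^2 dx] = (1/(2π)) · (9π + 36π) = (9 + 36)/2 = 45/2.
So Σ_{n ∈ Z} |c_n|^2 = 45/2.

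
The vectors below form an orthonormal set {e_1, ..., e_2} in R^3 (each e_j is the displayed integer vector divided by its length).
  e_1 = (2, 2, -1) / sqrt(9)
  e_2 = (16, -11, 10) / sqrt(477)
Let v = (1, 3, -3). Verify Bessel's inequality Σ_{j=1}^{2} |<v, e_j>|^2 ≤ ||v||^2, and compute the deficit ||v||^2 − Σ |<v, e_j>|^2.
Σ |<v, e_j>|^2 = 958/53; ||v||^2 = 19; deficit = 49/53

Write each e_j = u_j / sqrt(<u_j, u_j>) where u_j is the displayed integer vector. Then <v, e_j> = <v, u_j> / sqrt(<u_j, u_j>), so |<v, e_j>|^2 = <v, u_j>^2 / <u_j, u_j>.
Coefficients: <v, e_1> = 11/sqrt(9), <v, e_2> = -47/sqrt(477).
Square and sum: Σ |<v, e_j>|^2 = 958/53.
Compute ||v||^2 = v·v = 19.
Deficit = 19 − 958/53 = 49/53 ≥ 0, confirming Bessel's inequality. (The deficit equals ||v − Σ <v,e_j> e_j||^2, the squared distance from v to span{e_j}.)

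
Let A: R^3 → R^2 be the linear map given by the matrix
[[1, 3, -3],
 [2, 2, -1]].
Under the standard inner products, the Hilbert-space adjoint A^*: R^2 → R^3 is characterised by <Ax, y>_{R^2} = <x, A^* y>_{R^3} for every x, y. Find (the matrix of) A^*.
A^* = A^T =
[[1, 2],
 [3, 2],
 [-3, -1]]

For real matrices with standard dot products, the defining identity <Ax, y> = <x, A^* y> gives (Ax)^T y = x^T (A^*) y, i.e. x^T A^T y = x^T (A^*) y. Since this holds for all x, y, we must have A^* = A^T. Therefore
A^* =
[[1, 2],
 [3, 2],
 [-3, -1]].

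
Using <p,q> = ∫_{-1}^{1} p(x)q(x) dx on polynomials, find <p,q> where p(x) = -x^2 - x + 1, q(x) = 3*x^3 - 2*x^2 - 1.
<p,q> = -46/15

Expand the product: p(x)·q(x) = -3*x^5 - x^4 + 5*x^3 - x^2 + x - 1.
∫_{-1}^{1} of each monomial x^k gives [2/(k+1) if k even, 0 if k odd]. Integrating term-by-term (or equivalently evaluating the antiderivative F(x) = -x^6/2 - x^5/5 + 5*x^4/4 - x^3/3 + x^2/2 - x at the endpoints):
  F(1) − F(−1) = -17/60 − (167/60) = -46/15.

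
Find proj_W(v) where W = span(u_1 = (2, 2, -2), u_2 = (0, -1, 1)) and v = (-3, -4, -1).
proj_W(v) = (-3, -3/2, 3/2)

Set up U = [u_1 | ... | u_2] ∈ R^(3×2). The projector onto W = col(U) is P = U (U^T U)^(-1) U^T.
Compute U^T U =
  [12, -4]
  [-4, 2],
and U^T v = (-12, 3).
Solve U^T U · c = U^T v for the coefficients: c = (-3/2, -3/2). The projection is proj_W(v) = U c.
Check: (v - proj_W(v)) · u_1 = 0  (should be 0).
Check: (v - proj_W(v)) · u_2 = 0  (should be 0).
Result: proj_W(v) = (-3, -3/2, 3/2).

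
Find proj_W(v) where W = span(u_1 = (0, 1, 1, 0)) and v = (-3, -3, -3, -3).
proj_W(v) = (0, -3, -3, 0)

Set up U = [u_1 | ... | u_1] ∈ R^(4×1). The projector onto W = col(U) is P = U (U^T U)^(-1) U^T.
Compute U^T U =
  [2],
and U^T v = (-6).
Solve U^T U · c = U^T v for the coefficients: c = (-3). The projection is proj_W(v) = U c.
Check: (v - proj_W(v)) · u_1 = 0  (should be 0).
Result: proj_W(v) = (0, -3, -3, 0).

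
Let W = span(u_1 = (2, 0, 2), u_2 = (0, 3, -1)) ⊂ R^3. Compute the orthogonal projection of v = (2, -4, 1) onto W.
proj_W(v) = (17/19, -69/19, 40/19)

Set up U = [u_1 | ... | u_2] ∈ R^(3×2). The projector onto W = col(U) is P = U (U^T U)^(-1) U^T.
Compute U^T U =
  [8, -2]
  [-2, 10],
and U^T v = (6, -13).
Solve U^T U · c = U^T v for the coefficients: c = (17/38, -23/19). The projection is proj_W(v) = U c.
Check: (v - proj_W(v)) · u_1 = 0  (should be 0).
Check: (v - proj_W(v)) · u_2 = 0  (should be 0).
Result: proj_W(v) = (17/19, -69/19, 40/19).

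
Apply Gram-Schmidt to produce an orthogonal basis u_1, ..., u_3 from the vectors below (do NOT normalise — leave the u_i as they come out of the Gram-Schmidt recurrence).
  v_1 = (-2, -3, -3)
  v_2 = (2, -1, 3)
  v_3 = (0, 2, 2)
Orthogonal basis:
  u_1 = (-2, -3, -3)
  u_2 = (12/11, -26/11, 18/11)
  u_3 = (-12/13, 0, 8/13)

Apply the Gram-Schmidt recurrence
  u_1 = v_1
  u_i = v_i − Σ_{j<i} ((v_i · u_j) / (u_j · u_j)) · u_j.

Step by step this gives:
  u_1 = (-2, -3, -3)
  u_2 = (12/11, -26/11, 18/11)
  u_3 = (-12/13, 0, 8/13)

Orthogonality check:
  u_2 · u_1 = 0 (should be 0)
  u_3 · u_1 = 0 (should be 0)
  u_3 · u_2 = 0 (should be 0)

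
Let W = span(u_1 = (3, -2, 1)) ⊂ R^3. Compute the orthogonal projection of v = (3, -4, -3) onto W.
proj_W(v) = (3, -2, 1)

Set up U = [u_1 | ... | u_1] ∈ R^(3×1). The projector onto W = col(U) is P = U (U^T U)^(-1) U^T.
Compute U^T U =
  [14],
and U^T v = (14).
Solve U^T U · c = U^T v for the coefficients: c = (1). The projection is proj_W(v) = U c.
Check: (v - proj_W(v)) · u_1 = 0  (should be 0).
Result: proj_W(v) = (3, -2, 1).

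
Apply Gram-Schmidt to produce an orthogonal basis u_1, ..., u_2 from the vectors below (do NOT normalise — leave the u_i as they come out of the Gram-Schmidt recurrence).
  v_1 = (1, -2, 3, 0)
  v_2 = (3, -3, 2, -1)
Orthogonal basis:
  u_1 = (1, -2, 3, 0)
  u_2 = (27/14, -6/7, -17/14, -1)

Apply the Gram-Schmidt recurrence
  u_1 = v_1
  u_i = v_i − Σ_{j<i} ((v_i · u_j) / (u_j · u_j)) · u_j.

Step by step this gives:
  u_1 = (1, -2, 3, 0)
  u_2 = (27/14, -6/7, -17/14, -1)

Orthogonality check:
  u_2 · u_1 = 0 (should be 0)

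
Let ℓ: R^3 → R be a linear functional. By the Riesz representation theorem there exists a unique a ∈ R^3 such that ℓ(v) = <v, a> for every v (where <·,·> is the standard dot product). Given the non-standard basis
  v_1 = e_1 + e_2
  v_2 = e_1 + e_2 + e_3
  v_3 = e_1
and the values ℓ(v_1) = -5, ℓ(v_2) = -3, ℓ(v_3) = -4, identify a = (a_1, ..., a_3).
a = (-4, -1, 2)

Write a = (a_1, ..., a_3) in the standard basis. For each basis vector v_i, ℓ(v_i) = <v_i, a> is a linear equation in the a_j's. Collect the n equations into a matrix system V a = ℓ, where row i of V is v_i (expressed in the standard basis). Since V is invertible (lower-triangular with 1s on the diagonal, up to permutation), solve by back-substitution:
  V =
[[1, 1, 0],
 [1, 1, 1],
 [1, 0, 0]]
  V a = (-5, -3, -4)
Solving gives a = (-4, -1, 2).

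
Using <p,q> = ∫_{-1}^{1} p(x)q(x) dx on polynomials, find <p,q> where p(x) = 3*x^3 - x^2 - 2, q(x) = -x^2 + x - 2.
<p,q> = 184/15

Expand the product: p(x)·q(x) = -3*x^5 + 4*x^4 - 7*x^3 + 4*x^2 - 2*x + 4.
∫_{-1}^{1} of each monomial x^k gives [2/(k+1) if k even, 0 if k odd]. Integrating term-by-term (or equivalently evaluating the antiderivative F(x) = -x^6/2 + 4*x^5/5 - 7*x^4/4 + 4*x^3/3 - x^2 + 4*x at the endpoints):
  F(1) − F(−1) = 173/60 − (-563/60) = 184/15.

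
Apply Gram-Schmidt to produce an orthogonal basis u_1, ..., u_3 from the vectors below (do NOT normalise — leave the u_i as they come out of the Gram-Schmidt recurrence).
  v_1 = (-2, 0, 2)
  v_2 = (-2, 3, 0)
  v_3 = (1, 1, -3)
Orthogonal basis:
  u_1 = (-2, 0, 2)
  u_2 = (-1, 3, -1)
  u_3 = (-6/11, -4/11, -6/11)

Apply the Gram-Schmidt recurrence
  u_1 = v_1
  u_i = v_i − Σ_{j<i} ((v_i · u_j) / (u_j · u_j)) · u_j.

Step by step this gives:
  u_1 = (-2, 0, 2)
  u_2 = (-1, 3, -1)
  u_3 = (-6/11, -4/11, -6/11)

Orthogonality check:
  u_2 · u_1 = 0 (should be 0)
  u_3 · u_1 = 0 (should be 0)
  u_3 · u_2 = 0 (should be 0)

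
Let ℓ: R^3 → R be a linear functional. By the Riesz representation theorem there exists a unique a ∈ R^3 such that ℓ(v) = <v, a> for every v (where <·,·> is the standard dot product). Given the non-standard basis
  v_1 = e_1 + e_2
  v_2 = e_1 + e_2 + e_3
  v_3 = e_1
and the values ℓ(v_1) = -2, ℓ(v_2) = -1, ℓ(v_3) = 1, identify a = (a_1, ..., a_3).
a = (1, -3, 1)

Write a = (a_1, ..., a_3) in the standard basis. For each basis vector v_i, ℓ(v_i) = <v_i, a> is a linear equation in the a_j's. Collect the n equations into a matrix system V a = ℓ, where row i of V is v_i (expressed in the standard basis). Since V is invertible (lower-triangular with 1s on the diagonal, up to permutation), solve by back-substitution:
  V =
[[1, 1, 0],
 [1, 1, 1],
 [1, 0, 0]]
  V a = (-2, -1, 1)
Solving gives a = (1, -3, 1).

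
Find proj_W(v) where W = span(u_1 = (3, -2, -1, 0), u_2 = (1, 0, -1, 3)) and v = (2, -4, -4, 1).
proj_W(v) = (90/23, -54/23, -36/23, 27/23)

Set up U = [u_1 | ... | u_2] ∈ R^(4×2). The projector onto W = col(U) is P = U (U^T U)^(-1) U^T.
Compute U^T U =
  [14, 4]
  [4, 11],
and U^T v = (18, 9).
Solve U^T U · c = U^T v for the coefficients: c = (27/23, 9/23). The projection is proj_W(v) = U c.
Check: (v - proj_W(v)) · u_1 = 0  (should be 0).
Check: (v - proj_W(v)) · u_2 = 0  (should be 0).
Result: proj_W(v) = (90/23, -54/23, -36/23, 27/23).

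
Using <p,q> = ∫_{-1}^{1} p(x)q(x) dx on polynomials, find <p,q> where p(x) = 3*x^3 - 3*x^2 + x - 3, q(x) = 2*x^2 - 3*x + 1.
<p,q> = -20

Expand the product: p(x)·q(x) = 6*x^5 - 15*x^4 + 14*x^3 - 12*x^2 + 10*x - 3.
∫_{-1}^{1} of each monomial x^k gives [2/(k+1) if k even, 0 if k odd]. Integrating term-by-term (or equivalently evaluating the antiderivative F(x) = x^6 - 3*x^5 + 7*x^4/2 - 4*x^3 + 5*x^2 - 3*x at the endpoints):
  F(1) − F(−1) = -1/2 − (39/2) = -20.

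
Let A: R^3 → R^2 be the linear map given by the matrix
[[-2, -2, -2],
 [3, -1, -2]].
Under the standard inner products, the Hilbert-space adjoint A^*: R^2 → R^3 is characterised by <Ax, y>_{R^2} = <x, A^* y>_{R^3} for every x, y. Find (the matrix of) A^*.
A^* = A^T =
[[-2, 3],
 [-2, -1],
 [-2, -2]]

For real matrices with standard dot products, the defining identity <Ax, y> = <x, A^* y> gives (Ax)^T y = x^T (A^*) y, i.e. x^T A^T y = x^T (A^*) y. Since this holds for all x, y, we must have A^* = A^T. Therefore
A^* =
[[-2, 3],
 [-2, -1],
 [-2, -2]].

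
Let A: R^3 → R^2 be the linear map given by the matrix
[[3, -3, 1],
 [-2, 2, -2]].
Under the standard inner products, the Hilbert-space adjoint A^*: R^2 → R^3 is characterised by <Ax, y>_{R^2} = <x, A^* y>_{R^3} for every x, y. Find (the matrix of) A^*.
A^* = A^T =
[[3, -2],
 [-3, 2],
 [1, -2]]

For real matrices with standard dot products, the defining identity <Ax, y> = <x, A^* y> gives (Ax)^T y = x^T (A^*) y, i.e. x^T A^T y = x^T (A^*) y. Since this holds for all x, y, we must have A^* = A^T. Therefore
A^* =
[[3, -2],
 [-3, 2],
 [1, -2]].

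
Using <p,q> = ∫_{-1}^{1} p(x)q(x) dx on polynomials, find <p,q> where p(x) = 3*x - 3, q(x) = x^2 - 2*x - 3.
<p,q> = 12

Expand the product: p(x)·q(x) = 3*x^3 - 9*x^2 - 3*x + 9.
∫_{-1}^{1} of each monomial x^k gives [2/(k+1) if k even, 0 if k odd]. Integrating term-by-term (or equivalently evaluating the antiderivative F(x) = 3*x^4/4 - 3*x^3 - 3*x^2/2 + 9*x at the endpoints):
  F(1) − F(−1) = 21/4 − (-27/4) = 12.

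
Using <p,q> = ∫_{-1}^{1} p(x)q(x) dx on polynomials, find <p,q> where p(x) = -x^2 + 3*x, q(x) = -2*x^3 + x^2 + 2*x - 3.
<p,q> = 16/5

Expand the product: p(x)·q(x) = 2*x^5 - 7*x^4 + x^3 + 9*x^2 - 9*x.
∫_{-1}^{1} of each monomial x^k gives [2/(k+1) if k even, 0 if k odd]. Integrating term-by-term (or equivalently evaluating the antiderivative F(x) = x^6/3 - 7*x^5/5 + x^4/4 + 3*x^3 - 9*x^2/2 at the endpoints):
  F(1) − F(−1) = -139/60 − (-331/60) = 16/5.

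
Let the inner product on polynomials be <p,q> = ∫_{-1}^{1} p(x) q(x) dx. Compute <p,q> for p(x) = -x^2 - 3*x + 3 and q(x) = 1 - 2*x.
<p,q> = 28/3

Expand the product: p(x)·q(x) = 2*x^3 + 5*x^2 - 9*x + 3.
∫_{-1}^{1} of each monomial x^k gives [2/(k+1) if k even, 0 if k odd]. Integrating term-by-term (or equivalently evaluating the antiderivative F(x) = x^4/2 + 5*x^3/3 - 9*x^2/2 + 3*x at the endpoints):
  F(1) − F(−1) = 2/3 − (-26/3) = 28/3.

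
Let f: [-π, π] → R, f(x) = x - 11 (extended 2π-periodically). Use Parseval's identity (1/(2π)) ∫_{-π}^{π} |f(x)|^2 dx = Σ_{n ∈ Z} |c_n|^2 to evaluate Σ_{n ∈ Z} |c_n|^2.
Σ |c_n|^2 = π^2/3 + 121

Expand and integrate term by term over [-π, π]:
  ∫ (x)^2 dx = 1·(2π^3/3); ∫ 2·1·(-11)·x dx = 0 (odd integrand); ∫ (-11)^2 dx = 121·2π.
So (1/(2π)) ∫_{-π}^{π} (x - 11)^2 dx = 1π^2/3 + 121 = π^2/3 + 121.
Parseval ⇒ Σ |c_n|^2 = π^2/3 + 121.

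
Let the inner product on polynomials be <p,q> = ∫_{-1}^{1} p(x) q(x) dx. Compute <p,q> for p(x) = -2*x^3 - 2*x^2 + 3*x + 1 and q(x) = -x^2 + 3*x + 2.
<p,q> = 76/15

Expand the product: p(x)·q(x) = 2*x^5 - 4*x^4 - 13*x^3 + 4*x^2 + 9*x + 2.
∫_{-1}^{1} of each monomial x^k gives [2/(k+1) if k even, 0 if k odd]. Integrating term-by-term (or equivalently evaluating the antiderivative F(x) = x^6/3 - 4*x^5/5 - 13*x^4/4 + 4*x^3/3 + 9*x^2/2 + 2*x at the endpoints):
  F(1) − F(−1) = 247/60 − (-19/20) = 76/15.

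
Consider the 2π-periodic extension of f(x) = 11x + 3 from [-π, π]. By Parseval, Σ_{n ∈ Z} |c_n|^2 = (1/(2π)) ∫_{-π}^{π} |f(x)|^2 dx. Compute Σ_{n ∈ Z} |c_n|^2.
Σ |c_n|^2 = 121π^2/3 + 9

Expand and integrate term by term over [-π, π]:
  ∫ (11x)^2 dx = 121·(2π^3/3); ∫ 2·11·(3)·x dx = 0 (odd integrand); ∫ 3^2 dx = 9·2π.
So (1/(2π)) ∫_{-π}^{π} (11x + 3)^2 dx = 121π^2/3 + 9 = 121π^2/3 + 9.
Parseval ⇒ Σ |c_n|^2 = 121π^2/3 + 9.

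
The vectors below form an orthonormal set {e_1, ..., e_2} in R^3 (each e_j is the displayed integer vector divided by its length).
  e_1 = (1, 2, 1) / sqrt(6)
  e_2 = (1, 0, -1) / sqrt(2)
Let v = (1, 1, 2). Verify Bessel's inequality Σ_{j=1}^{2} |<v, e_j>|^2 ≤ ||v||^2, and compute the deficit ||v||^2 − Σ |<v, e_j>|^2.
Σ |<v, e_j>|^2 = 14/3; ||v||^2 = 6; deficit = 4/3

Write each e_j = u_j / sqrt(<u_j, u_j>) where u_j is the displayed integer vector. Then <v, e_j> = <v, u_j> / sqrt(<u_j, u_j>), so |<v, e_j>|^2 = <v, u_j>^2 / <u_j, u_j>.
Coefficients: <v, e_1> = 5/sqrt(6), <v, e_2> = -1/sqrt(2).
Square and sum: Σ |<v, e_j>|^2 = 14/3.
Compute ||v||^2 = v·v = 6.
Deficit = 6 − 14/3 = 4/3 ≥ 0, confirming Bessel's inequality. (The deficit equals ||v − Σ <v,e_j> e_j||^2, the squared distance from v to span{e_j}.)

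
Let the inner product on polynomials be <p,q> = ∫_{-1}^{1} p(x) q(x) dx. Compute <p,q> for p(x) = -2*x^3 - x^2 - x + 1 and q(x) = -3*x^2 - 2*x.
<p,q> = 32/15

Expand the product: p(x)·q(x) = 6*x^5 + 7*x^4 + 5*x^3 - x^2 - 2*x.
∫_{-1}^{1} of each monomial x^k gives [2/(k+1) if k even, 0 if k odd]. Integrating term-by-term (or equivalently evaluating the antiderivative F(x) = x^6 + 7*x^5/5 + 5*x^4/4 - x^3/3 - x^2 at the endpoints):
  F(1) − F(−1) = 139/60 − (11/60) = 32/15.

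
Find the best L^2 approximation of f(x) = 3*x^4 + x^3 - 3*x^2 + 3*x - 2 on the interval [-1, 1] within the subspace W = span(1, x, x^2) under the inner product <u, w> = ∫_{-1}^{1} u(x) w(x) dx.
g(x) = -3*x^2/7 + 18*x/5 - 79/35

The best approximation g ∈ W is the orthogonal projection of f onto W. Writing g = a_0 + a_1 x + a_2 x^2, the coefficients solve the normal equations G · a = b where
  G_{ij} = <φ_i, φ_j> and b_i = <f, φ_i>, with φ_0 = 1, φ_1 = x, φ_2 = x^2.
G =
  [2, 0, 2/3]
  [0, 2/3, 0]
  [2/3, 0, 2/5],
b = (-24/5, 12/5, -176/105).
Solving gives a_0 = -79/35, a_1 = 18/5, a_2 = -3/7, so
  g(x) = -3*x^2/7 + 18*x/5 - 79/35.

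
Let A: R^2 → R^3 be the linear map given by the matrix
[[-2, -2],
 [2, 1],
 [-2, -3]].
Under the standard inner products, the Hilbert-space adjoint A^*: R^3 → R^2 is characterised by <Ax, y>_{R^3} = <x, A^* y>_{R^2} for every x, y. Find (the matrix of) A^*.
A^* = A^T =
[[-2, 2, -2],
 [-2, 1, -3]]

For real matrices with standard dot products, the defining identity <Ax, y> = <x, A^* y> gives (Ax)^T y = x^T (A^*) y, i.e. x^T A^T y = x^T (A^*) y. Since this holds for all x, y, we must have A^* = A^T. Therefore
A^* =
[[-2, 2, -2],
 [-2, 1, -3]].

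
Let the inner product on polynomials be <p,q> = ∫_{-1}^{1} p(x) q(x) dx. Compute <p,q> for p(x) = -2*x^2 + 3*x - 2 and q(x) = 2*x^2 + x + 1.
<p,q> = -38/5

Expand the product: p(x)·q(x) = -4*x^4 + 4*x^3 - 3*x^2 + x - 2.
∫_{-1}^{1} of each monomial x^k gives [2/(k+1) if k even, 0 if k odd]. Integrating term-by-term (or equivalently evaluating the antiderivative F(x) = -4*x^5/5 + x^4 - x^3 + x^2/2 - 2*x at the endpoints):
  F(1) − F(−1) = -23/10 − (53/10) = -38/5.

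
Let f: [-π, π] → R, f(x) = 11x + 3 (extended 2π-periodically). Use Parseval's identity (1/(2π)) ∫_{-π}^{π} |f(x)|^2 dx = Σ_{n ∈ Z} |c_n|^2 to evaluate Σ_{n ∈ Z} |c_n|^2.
Σ |c_n|^2 = 121π^2/3 + 9

Expand and integrate term by term over [-π, π]:
  ∫ (11x)^2 dx = 121·(2π^3/3); ∫ 2·11·(3)·x dx = 0 (odd integrand); ∫ 3^2 dx = 9·2π.
So (1/(2π)) ∫_{-π}^{π} (11x + 3)^2 dx = 121π^2/3 + 9 = 121π^2/3 + 9.
Parseval ⇒ Σ |c_n|^2 = 121π^2/3 + 9.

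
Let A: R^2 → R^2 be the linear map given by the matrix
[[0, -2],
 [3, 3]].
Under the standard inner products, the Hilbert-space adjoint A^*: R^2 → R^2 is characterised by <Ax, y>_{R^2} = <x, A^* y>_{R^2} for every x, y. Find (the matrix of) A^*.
A^* = A^T =
[[0, 3],
 [-2, 3]]

For real matrices with standard dot products, the defining identity <Ax, y> = <x, A^* y> gives (Ax)^T y = x^T (A^*) y, i.e. x^T A^T y = x^T (A^*) y. Since this holds for all x, y, we must have A^* = A^T. Therefore
A^* =
[[0, 3],
 [-2, 3]].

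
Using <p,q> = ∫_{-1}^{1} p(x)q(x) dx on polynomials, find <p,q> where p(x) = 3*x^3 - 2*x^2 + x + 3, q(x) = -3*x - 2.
<p,q> = -224/15

Expand the product: p(x)·q(x) = -9*x^4 + x^2 - 11*x - 6.
∫_{-1}^{1} of each monomial x^k gives [2/(k+1) if k even, 0 if k odd]. Integrating term-by-term (or equivalently evaluating the antiderivative F(x) = -9*x^5/5 + x^3/3 - 11*x^2/2 - 6*x at the endpoints):
  F(1) − F(−1) = -389/30 − (59/30) = -224/15.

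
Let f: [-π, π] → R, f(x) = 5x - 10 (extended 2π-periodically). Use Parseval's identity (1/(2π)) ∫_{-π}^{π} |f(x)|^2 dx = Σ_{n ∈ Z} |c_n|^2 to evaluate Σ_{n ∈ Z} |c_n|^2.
Σ |c_n|^2 = 25π^2/3 + 100

Expand and integrate term by term over [-π, π]:
  ∫ (5x)^2 dx = 25·(2π^3/3); ∫ 2·5·(-10)·x dx = 0 (odd integrand); ∫ (-10)^2 dx = 100·2π.
So (1/(2π)) ∫_{-π}^{π} (5x - 10)^2 dx = 25π^2/3 + 100 = 25π^2/3 + 100.
Parseval ⇒ Σ |c_n|^2 = 25π^2/3 + 100.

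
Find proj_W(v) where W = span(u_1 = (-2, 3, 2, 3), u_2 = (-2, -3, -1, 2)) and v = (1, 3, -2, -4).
proj_W(v) = (1260/467, 816/467, 93/467, -1439/467)

Set up U = [u_1 | ... | u_2] ∈ R^(4×2). The projector onto W = col(U) is P = U (U^T U)^(-1) U^T.
Compute U^T U =
  [26, -1]
  [-1, 18],
and U^T v = (-9, -17).
Solve U^T U · c = U^T v for the coefficients: c = (-179/467, -451/467). The projection is proj_W(v) = U c.
Check: (v - proj_W(v)) · u_1 = 0  (should be 0).
Check: (v - proj_W(v)) · u_2 = 0  (should be 0).
Result: proj_W(v) = (1260/467, 816/467, 93/467, -1439/467).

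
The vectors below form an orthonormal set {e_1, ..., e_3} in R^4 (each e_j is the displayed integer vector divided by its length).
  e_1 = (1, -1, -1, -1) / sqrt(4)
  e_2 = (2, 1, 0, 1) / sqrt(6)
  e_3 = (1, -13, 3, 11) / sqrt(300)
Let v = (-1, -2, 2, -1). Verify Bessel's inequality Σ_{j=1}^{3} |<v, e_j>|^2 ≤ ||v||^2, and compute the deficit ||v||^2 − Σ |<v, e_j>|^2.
Σ |<v, e_j>|^2 = 11/2; ||v||^2 = 10; deficit = 9/2

Write each e_j = u_j / sqrt(<u_j, u_j>) where u_j is the displayed integer vector. Then <v, e_j> = <v, u_j> / sqrt(<u_j, u_j>), so |<v, e_j>|^2 = <v, u_j>^2 / <u_j, u_j>.
Coefficients: <v, e_1> = 0/sqrt(4), <v, e_2> = -5/sqrt(6), <v, e_3> = 20/sqrt(300).
Square and sum: Σ |<v, e_j>|^2 = 11/2.
Compute ||v||^2 = v·v = 10.
Deficit = 10 − 11/2 = 9/2 ≥ 0, confirming Bessel's inequality. (The deficit equals ||v − Σ <v,e_j> e_j||^2, the squared distance from v to span{e_j}.)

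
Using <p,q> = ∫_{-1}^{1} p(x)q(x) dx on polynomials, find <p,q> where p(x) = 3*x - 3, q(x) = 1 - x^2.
<p,q> = -4

Expand the product: p(x)·q(x) = -3*x^3 + 3*x^2 + 3*x - 3.
∫_{-1}^{1} of each monomial x^k gives [2/(k+1) if k even, 0 if k odd]. Integrating term-by-term (or equivalently evaluating the antiderivative F(x) = -3*x^4/4 + x^3 + 3*x^2/2 - 3*x at the endpoints):
  F(1) − F(−1) = -5/4 − (11/4) = -4.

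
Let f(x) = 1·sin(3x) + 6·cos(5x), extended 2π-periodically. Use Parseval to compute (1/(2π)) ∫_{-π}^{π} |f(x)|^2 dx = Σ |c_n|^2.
Σ |c_n|^2 = 37/2

Expand |f|^2 and use orthogonality of {sin(nx), cos(mx)} on [-π, π]:
  ∫_{-π}^{π} sin(nx)^2 dx = π, ∫ cos(mx)^2 dx = π, and cross terms integrate to 0.
So ∫_{-π}^{π} f(x)^2 dx = 1^2 · π + 6^2 · π = (1 + 36)π.
Divide by 2π: (1 + 36)/2 = 37/2.
By Parseval, this equals Σ |c_n|^2.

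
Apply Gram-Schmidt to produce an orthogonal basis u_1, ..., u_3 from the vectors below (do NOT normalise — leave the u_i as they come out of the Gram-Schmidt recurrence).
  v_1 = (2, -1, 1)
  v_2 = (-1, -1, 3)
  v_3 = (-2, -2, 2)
Orthogonal basis:
  u_1 = (2, -1, 1)
  u_2 = (-5/3, -2/3, 8/3)
  u_3 = (-12/31, -42/31, -18/31)

Apply the Gram-Schmidt recurrence
  u_1 = v_1
  u_i = v_i − Σ_{j<i} ((v_i · u_j) / (u_j · u_j)) · u_j.

Step by step this gives:
  u_1 = (2, -1, 1)
  u_2 = (-5/3, -2/3, 8/3)
  u_3 = (-12/31, -42/31, -18/31)

Orthogonality check:
  u_2 · u_1 = 0 (should be 0)
  u_3 · u_1 = 0 (should be 0)
  u_3 · u_2 = 0 (should be 0)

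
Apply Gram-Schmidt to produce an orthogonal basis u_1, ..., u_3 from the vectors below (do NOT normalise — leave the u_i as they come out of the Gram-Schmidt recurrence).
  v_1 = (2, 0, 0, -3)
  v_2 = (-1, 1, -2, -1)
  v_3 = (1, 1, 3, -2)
Orthogonal basis:
  u_1 = (2, 0, 0, -3)
  u_2 = (-15/13, 1, -2, -10/13)
  u_3 = (-1, 5/3, 5/3, -2/3)

Apply the Gram-Schmidt recurrence
  u_1 = v_1
  u_i = v_i − Σ_{j<i} ((v_i · u_j) / (u_j · u_j)) · u_j.

Step by step this gives:
  u_1 = (2, 0, 0, -3)
  u_2 = (-15/13, 1, -2, -10/13)
  u_3 = (-1, 5/3, 5/3, -2/3)

Orthogonality check:
  u_2 · u_1 = 0 (should be 0)
  u_3 · u_1 = 0 (should be 0)
  u_3 · u_2 = 0 (should be 0)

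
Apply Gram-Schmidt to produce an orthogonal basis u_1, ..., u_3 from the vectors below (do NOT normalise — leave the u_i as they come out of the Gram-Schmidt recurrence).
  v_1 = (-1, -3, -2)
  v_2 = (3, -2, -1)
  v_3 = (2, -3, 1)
Orthogonal basis:
  u_1 = (-1, -3, -2)
  u_2 = (47/14, -13/14, -2/7)
  u_3 = (-10/57, -70/57, 110/57)

Apply the Gram-Schmidt recurrence
  u_1 = v_1
  u_i = v_i − Σ_{j<i} ((v_i · u_j) / (u_j · u_j)) · u_j.

Step by step this gives:
  u_1 = (-1, -3, -2)
  u_2 = (47/14, -13/14, -2/7)
  u_3 = (-10/57, -70/57, 110/57)

Orthogonality check:
  u_2 · u_1 = 0 (should be 0)
  u_3 · u_1 = 0 (should be 0)
  u_3 · u_2 = 0 (should be 0)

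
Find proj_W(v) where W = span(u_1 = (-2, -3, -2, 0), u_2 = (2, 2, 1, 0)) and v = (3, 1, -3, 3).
proj_W(v) = (32/9, -1/9, -17/9, 0)

Set up U = [u_1 | ... | u_2] ∈ R^(4×2). The projector onto W = col(U) is P = U (U^T U)^(-1) U^T.
Compute U^T U =
  [17, -12]
  [-12, 9],
and U^T v = (-3, 5).
Solve U^T U · c = U^T v for the coefficients: c = (11/3, 49/9). The projection is proj_W(v) = U c.
Check: (v - proj_W(v)) · u_1 = 0  (should be 0).
Check: (v - proj_W(v)) · u_2 = 0  (should be 0).
Result: proj_W(v) = (32/9, -1/9, -17/9, 0).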